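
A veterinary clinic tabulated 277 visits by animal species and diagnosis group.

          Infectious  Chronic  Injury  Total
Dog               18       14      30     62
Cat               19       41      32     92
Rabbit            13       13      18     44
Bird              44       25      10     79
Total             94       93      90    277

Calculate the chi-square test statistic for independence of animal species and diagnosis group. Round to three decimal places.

Grand total N = 277.
Expected counts (row total × column total / N):
  Dog, Infectious: 62×94/277 = 21.0397
  Dog, Chronic: 62×93/277 = 20.8159
  Dog, Injury: 62×90/277 = 20.1444
  Cat, Infectious: 92×94/277 = 31.2202
  Cat, Chronic: 92×93/277 = 30.8881
  Cat, Injury: 92×90/277 = 29.8917
  Rabbit, Infectious: 44×94/277 = 14.9314
  Rabbit, Chronic: 44×93/277 = 14.7726
  Rabbit, Injury: 44×90/277 = 14.2960
  Bird, Infectious: 79×94/277 = 26.8087
  Bird, Chronic: 79×93/277 = 26.5235
  Bird, Injury: 79×90/277 = 25.6679
Contributions (O − E)²/E:
  (18 − 21.0397)²/21.0397 = 0.4392
  (14 − 20.8159)²/20.8159 = 2.2318
  (30 − 20.1444)²/20.1444 = 4.8218
  (19 − 31.2202)²/31.2202 = 4.7832
  (41 − 30.8881)²/30.8881 = 3.3104
  (32 − 29.8917)²/29.8917 = 0.1487
  (13 − 14.9314)²/14.9314 = 0.2498
  (13 − 14.7726)²/14.7726 = 0.2127
  (18 − 14.2960)²/14.2960 = 0.9597
  (44 − 26.8087)²/26.8087 = 11.0241
  (25 − 26.5235)²/26.5235 = 0.0875
  (10 − 25.6679)²/25.6679 = 9.5638
χ² = 0.4392 + 2.2318 + 4.8218 + 4.7832 + 3.3104 + 0.1487 + 0.2498 + 0.2127 + 0.9597 + 11.0241 + 0.0875 + 9.5638 = 37.833

37.833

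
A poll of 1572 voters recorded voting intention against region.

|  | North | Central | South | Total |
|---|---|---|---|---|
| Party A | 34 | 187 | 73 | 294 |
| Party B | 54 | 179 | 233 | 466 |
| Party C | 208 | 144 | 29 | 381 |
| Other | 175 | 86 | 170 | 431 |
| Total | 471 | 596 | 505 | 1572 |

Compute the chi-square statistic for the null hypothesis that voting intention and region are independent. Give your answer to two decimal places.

396.72

Grand total N = 1572.
Expected counts (row total × column total / N):
  Party A, North: 294×471/1572 = 88.0878
  Party A, Central: 294×596/1572 = 111.4656
  Party A, South: 294×505/1572 = 94.4466
  Party B, North: 466×471/1572 = 139.6221
  Party B, Central: 466×596/1572 = 176.6768
  Party B, South: 466×505/1572 = 149.7010
  Party C, North: 381×471/1572 = 114.1546
  Party C, Central: 381×596/1572 = 144.4504
  Party C, South: 381×505/1572 = 122.3950
  Other, North: 431×471/1572 = 129.1355
  Other, Central: 431×596/1572 = 163.4071
  Other, South: 431×505/1572 = 138.4574
Contributions (O − E)²/E:
  (34 − 88.0878)²/88.0878 = 33.2111
  (187 − 111.4656)²/111.4656 = 51.1857
  (73 − 94.4466)²/94.4466 = 4.8700
  (54 − 139.6221)²/139.6221 = 52.5070
  (179 − 176.6768)²/176.6768 = 0.0305
  (233 − 149.7010)²/149.7010 = 46.3505
  (208 − 114.1546)²/114.1546 = 77.1494
  (144 − 144.4504)²/144.4504 = 0.0014
  (29 − 122.3950)²/122.3950 = 71.2662
  (175 − 129.1355)²/129.1355 = 16.2895
  (86 − 163.4071)²/163.4071 = 36.6683
  (170 − 138.4574)²/138.4574 = 7.1859
χ² = 33.2111 + 51.1857 + 4.8700 + 52.5070 + 0.0305 + 46.3505 + 77.1494 + 0.0014 + 71.2662 + 16.2895 + 36.6683 + 7.1859 = 396.72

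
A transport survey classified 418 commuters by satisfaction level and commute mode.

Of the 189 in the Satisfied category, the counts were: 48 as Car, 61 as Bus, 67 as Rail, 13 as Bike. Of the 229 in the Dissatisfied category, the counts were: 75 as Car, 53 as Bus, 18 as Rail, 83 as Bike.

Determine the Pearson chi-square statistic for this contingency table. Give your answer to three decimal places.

82.707

Row totals: 189, 229. Column totals: 123, 114, 85, 96. Grand total N = 418.
Expected counts (row total × column total / N):
  Satisfied, Car: 189×123/418 = 55.61483
  Satisfied, Bus: 189×114/418 = 51.54545
  Satisfied, Rail: 189×85/418 = 38.43301
  Satisfied, Bike: 189×96/418 = 43.40670
  Dissatisfied, Car: 229×123/418 = 67.38517
  Dissatisfied, Bus: 229×114/418 = 62.45455
  Dissatisfied, Rail: 229×85/418 = 46.56699
  Dissatisfied, Bike: 229×96/418 = 52.59330
Contributions (O − E)²/E:
  (48 − 55.61483)²/55.61483 = 1.0426
  (61 − 51.54545)²/51.54545 = 1.7342
  (67 − 38.43301)²/38.43301 = 21.2336
  (13 − 43.40670)²/43.40670 = 21.3001
  (75 − 67.38517)²/67.38517 = 0.8605
  (53 − 62.45455)²/62.45455 = 1.4313
  (18 − 46.56699)²/46.56699 = 17.5247
  (83 − 52.59330)²/52.59330 = 17.5796
χ² = 1.0426 + 1.7342 + 21.2336 + 21.3001 + 0.8605 + 1.4313 + 17.5247 + 17.5796 = 82.707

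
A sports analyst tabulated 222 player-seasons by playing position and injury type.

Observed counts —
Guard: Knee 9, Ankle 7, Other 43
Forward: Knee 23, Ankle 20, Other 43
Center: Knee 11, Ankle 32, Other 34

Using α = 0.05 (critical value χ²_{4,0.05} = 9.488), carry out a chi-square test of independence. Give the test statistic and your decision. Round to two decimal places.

21.15; reject H₀

Row totals: 59, 86, 77. Column totals: 43, 59, 120. Grand total N = 222.
Expected counts (row total × column total / N):
  Guard, Knee: 59×43/222 = 11.428
  Guard, Ankle: 59×59/222 = 15.680
  Guard, Other: 59×120/222 = 31.892
  Forward, Knee: 86×43/222 = 16.658
  Forward, Ankle: 86×59/222 = 22.856
  Forward, Other: 86×120/222 = 46.486
  Center, Knee: 77×43/222 = 14.914
  Center, Ankle: 77×59/222 = 20.464
  Center, Other: 77×120/222 = 41.622
Contributions (O − E)²/E:
  (9 − 11.428)²/11.428 = 0.5159
  (7 − 15.680)²/15.680 = 4.8050
  (43 − 31.892)²/31.892 = 3.8689
  (23 − 16.658)²/16.658 = 2.4145
  (20 − 22.856)²/22.856 = 0.3569
  (43 − 46.486)²/46.486 = 0.2614
  (11 − 14.914)²/14.914 = 1.0272
  (32 − 20.464)²/20.464 = 6.5031
  (34 − 41.622)²/41.622 = 1.3958
χ² = 0.5159 + 4.8050 + 3.8689 + 2.4145 + 0.3569 + 0.2614 + 1.0272 + 6.5031 + 1.3958 = 21.15
df = (3−1)(3−1) = 4. Since 21.15 > 9.488, reject the null hypothesis of independence at α = 0.05.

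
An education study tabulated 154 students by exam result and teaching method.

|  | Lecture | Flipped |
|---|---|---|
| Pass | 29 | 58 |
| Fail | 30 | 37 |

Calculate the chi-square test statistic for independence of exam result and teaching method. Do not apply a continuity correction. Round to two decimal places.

Row totals: 87, 67. Column totals: 59, 95. Grand total N = 154.
Expected counts (row total × column total / N):
  Pass, Lecture: 87×59/154 = 33.331
  Pass, Flipped: 87×95/154 = 53.669
  Fail, Lecture: 67×59/154 = 25.669
  Fail, Flipped: 67×95/154 = 41.331
Contributions (O − E)²/E:
  (29 − 33.331)²/33.331 = 0.5628
  (58 − 53.669)²/53.669 = 0.3495
  (30 − 25.669)²/25.669 = 0.7307
  (37 − 41.331)²/41.331 = 0.4538
χ² = 0.5628 + 0.3495 + 0.7307 + 0.4538 = 2.10

2.10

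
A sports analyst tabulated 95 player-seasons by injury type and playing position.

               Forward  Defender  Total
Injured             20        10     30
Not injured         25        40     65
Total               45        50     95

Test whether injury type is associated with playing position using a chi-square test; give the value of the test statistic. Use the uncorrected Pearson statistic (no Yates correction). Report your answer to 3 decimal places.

Grand total N = 95.
Expected counts (row total × column total / N):
  Injured, Forward: 30×45/95 = 14.2105
  Injured, Defender: 30×50/95 = 15.7895
  Not injured, Forward: 65×45/95 = 30.7895
  Not injured, Defender: 65×50/95 = 34.2105
Contributions (O − E)²/E:
  (20 − 14.2105)²/14.2105 = 2.3587
  (10 − 15.7895)²/15.7895 = 2.1228
  (25 − 30.7895)²/30.7895 = 1.0886
  (40 − 34.2105)²/34.2105 = 0.9798
χ² = 2.3587 + 2.1228 + 1.0886 + 0.9798 = 6.550

6.550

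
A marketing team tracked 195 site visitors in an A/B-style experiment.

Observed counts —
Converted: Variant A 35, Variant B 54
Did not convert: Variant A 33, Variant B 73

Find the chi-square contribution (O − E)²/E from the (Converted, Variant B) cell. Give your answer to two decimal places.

0.27

Row total (Converted) = 89; column total (Variant B) = 127; N = 195.
Expected count E = 89 × 127 / 195 = 57.964.
Contribution = (O − E)²/E = (54 − 57.964)² / 57.964 = 0.27.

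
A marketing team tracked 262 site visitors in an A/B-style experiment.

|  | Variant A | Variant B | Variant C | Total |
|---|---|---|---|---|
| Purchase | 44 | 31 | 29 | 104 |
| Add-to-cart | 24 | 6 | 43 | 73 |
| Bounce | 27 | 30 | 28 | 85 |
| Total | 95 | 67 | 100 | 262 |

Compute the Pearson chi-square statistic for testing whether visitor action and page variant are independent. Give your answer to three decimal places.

25.934

Grand total N = 262.
Expected counts (row total × column total / N):
  Purchase, Variant A: 104×95/262 = 37.7099
  Purchase, Variant B: 104×67/262 = 26.5954
  Purchase, Variant C: 104×100/262 = 39.6947
  Add-to-cart, Variant A: 73×95/262 = 26.4695
  Add-to-cart, Variant B: 73×67/262 = 18.6679
  Add-to-cart, Variant C: 73×100/262 = 27.8626
  Bounce, Variant A: 85×95/262 = 30.8206
  Bounce, Variant B: 85×67/262 = 21.7366
  Bounce, Variant C: 85×100/262 = 32.4427
Contributions (O − E)²/E:
  (44 − 37.7099)²/37.7099 = 1.0492
  (31 − 26.5954)²/26.5954 = 0.7295
  (29 − 39.6947)²/39.6947 = 2.8814
  (24 − 26.4695)²/26.4695 = 0.2304
  (6 − 18.6679)²/18.6679 = 8.5963
  (43 − 27.8626)²/27.8626 = 8.2240
  (27 − 30.8206)²/30.8206 = 0.4736
  (30 − 21.7366)²/21.7366 = 3.1414
  (28 − 32.4427)²/32.4427 = 0.6084
χ² = 1.0492 + 0.7295 + 2.8814 + 0.2304 + 8.5963 + 8.2240 + 0.4736 + 3.1414 + 0.6084 = 25.934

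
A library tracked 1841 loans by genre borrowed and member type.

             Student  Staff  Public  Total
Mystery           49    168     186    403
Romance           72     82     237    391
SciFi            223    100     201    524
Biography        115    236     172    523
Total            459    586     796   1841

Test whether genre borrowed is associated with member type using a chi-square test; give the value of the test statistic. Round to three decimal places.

Grand total N = 1841.
Expected counts (row total × column total / N):
  Mystery, Student: 403×459/1841 = 100.4764
  Mystery, Staff: 403×586/1841 = 128.2770
  Mystery, Public: 403×796/1841 = 174.2466
  Romance, Student: 391×459/1841 = 97.4845
  Romance, Staff: 391×586/1841 = 124.4574
  Romance, Public: 391×796/1841 = 169.0581
  SciFi, Student: 524×459/1841 = 130.6442
  SciFi, Staff: 524×586/1841 = 166.7920
  SciFi, Public: 524×796/1841 = 226.5638
  Biography, Student: 523×459/1841 = 130.3949
  Biography, Staff: 523×586/1841 = 166.4737
  Biography, Public: 523×796/1841 = 226.1315
Contributions (O − E)²/E:
  (49 − 100.4764)²/100.4764 = 26.3726
  (168 − 128.2770)²/128.2770 = 12.3009
  (186 − 174.2466)²/174.2466 = 0.7928
  (72 − 97.4845)²/97.4845 = 6.6622
  (82 − 124.4574)²/124.4574 = 14.4839
  (237 − 169.0581)²/169.0581 = 27.3048
  (223 − 130.6442)²/130.6442 = 65.2887
  (100 − 166.7920)²/166.7920 = 26.7469
  (201 − 226.5638)²/226.5638 = 2.8844
  (115 − 130.3949)²/130.3949 = 1.8176
  (236 − 166.4737)²/166.4737 = 29.0371
  (172 − 226.1315)²/226.1315 = 12.9580
χ² = 26.3726 + 12.3009 + 0.7928 + 6.6622 + 14.4839 + 27.3048 + 65.2887 + 26.7469 + 2.8844 + 1.8176 + 29.0371 + 12.9580 = 226.650

226.650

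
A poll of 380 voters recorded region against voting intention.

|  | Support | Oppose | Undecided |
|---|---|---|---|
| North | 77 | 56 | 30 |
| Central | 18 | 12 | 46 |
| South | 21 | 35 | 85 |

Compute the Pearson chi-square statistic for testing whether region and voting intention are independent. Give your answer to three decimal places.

73.079

Row totals: 163, 76, 141. Column totals: 116, 103, 161. Grand total N = 380.
Expected counts (row total × column total / N):
  North, Support: 163×116/380 = 49.7579
  North, Oppose: 163×103/380 = 44.1816
  North, Undecided: 163×161/380 = 69.0605
  Central, Support: 76×116/380 = 23.2000
  Central, Oppose: 76×103/380 = 20.6000
  Central, Undecided: 76×161/380 = 32.2000
  South, Support: 141×116/380 = 43.0421
  South, Oppose: 141×103/380 = 38.2184
  South, Undecided: 141×161/380 = 59.7395
Contributions (O − E)²/E:
  (77 − 49.7579)²/49.7579 = 14.9149
  (56 − 44.1816)²/44.1816 = 3.1614
  (30 − 69.0605)²/69.0605 = 22.0926
  (18 − 23.2000)²/23.2000 = 1.1655
  (12 − 20.6000)²/20.6000 = 3.5903
  (46 − 32.2000)²/32.2000 = 5.9143
  (21 − 43.0421)²/43.0421 = 11.2879
  (35 − 38.2184)²/38.2184 = 0.2710
  (85 − 59.7395)²/59.7395 = 10.6813
χ² = 14.9149 + 3.1614 + 22.0926 + 1.1655 + 3.5903 + 5.9143 + 11.2879 + 0.2710 + 10.6813 = 73.079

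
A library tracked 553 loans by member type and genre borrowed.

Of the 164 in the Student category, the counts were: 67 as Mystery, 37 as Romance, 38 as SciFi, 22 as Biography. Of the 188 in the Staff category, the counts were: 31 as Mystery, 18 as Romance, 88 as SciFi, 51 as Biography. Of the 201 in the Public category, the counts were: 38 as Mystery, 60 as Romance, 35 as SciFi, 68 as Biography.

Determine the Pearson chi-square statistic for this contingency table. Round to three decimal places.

91.571

Row totals: 164, 188, 201. Column totals: 136, 115, 161, 141. Grand total N = 553.
Expected counts (row total × column total / N):
  Student, Mystery: 164×136/553 = 40.3327
  Student, Romance: 164×115/553 = 34.1049
  Student, SciFi: 164×161/553 = 47.7468
  Student, Biography: 164×141/553 = 41.8156
  Staff, Mystery: 188×136/553 = 46.2351
  Staff, Romance: 188×115/553 = 39.0958
  Staff, SciFi: 188×161/553 = 54.7342
  Staff, Biography: 188×141/553 = 47.9349
  Public, Mystery: 201×136/553 = 49.4322
  Public, Romance: 201×115/553 = 41.7993
  Public, SciFi: 201×161/553 = 58.5190
  Public, Biography: 201×141/553 = 51.2495
Contributions (O − E)²/E:
  (67 − 40.3327)²/40.3327 = 17.6320
  (37 − 34.1049)²/34.1049 = 0.2458
  (38 − 47.7468)²/47.7468 = 1.9897
  (22 − 41.8156)²/41.8156 = 9.3902
  (31 − 46.2351)²/46.2351 = 5.0202
  (18 − 39.0958)²/39.0958 = 11.3831
  (88 − 54.7342)²/54.7342 = 20.2180
  (51 − 47.9349)²/47.9349 = 0.1960
  (38 − 49.4322)²/49.4322 = 2.6439
  (60 − 41.7993)²/41.7993 = 7.9251
  (35 − 58.5190)²/58.5190 = 9.4524
  (68 − 51.2495)²/51.2495 = 5.4748
χ² = 17.6320 + 0.2458 + 1.9897 + 9.3902 + 5.0202 + 11.3831 + 20.2180 + 0.1960 + 2.6439 + 7.9251 + 9.4524 + 5.4748 = 91.571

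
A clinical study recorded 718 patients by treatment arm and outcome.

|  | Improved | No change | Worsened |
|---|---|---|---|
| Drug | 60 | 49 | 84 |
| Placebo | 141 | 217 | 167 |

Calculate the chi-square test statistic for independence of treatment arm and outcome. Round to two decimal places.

16.13

Row totals: 193, 525. Column totals: 201, 266, 251. Grand total N = 718.
Expected counts (row total × column total / N):
  Drug, Improved: 193×201/718 = 54.029
  Drug, No change: 193×266/718 = 71.501
  Drug, Worsened: 193×251/718 = 67.469
  Placebo, Improved: 525×201/718 = 146.971
  Placebo, No change: 525×266/718 = 194.499
  Placebo, Worsened: 525×251/718 = 183.531
Contributions (O − E)²/E:
  (60 − 54.029)²/54.029 = 0.6599
  (49 − 71.501)²/71.501 = 7.0809
  (84 − 67.469)²/67.469 = 4.0504
  (141 − 146.971)²/146.971 = 0.2426
  (217 − 194.499)²/194.499 = 2.6031
  (167 − 183.531)²/183.531 = 1.4890
χ² = 0.6599 + 7.0809 + 4.0504 + 0.2426 + 2.6031 + 1.4890 = 16.13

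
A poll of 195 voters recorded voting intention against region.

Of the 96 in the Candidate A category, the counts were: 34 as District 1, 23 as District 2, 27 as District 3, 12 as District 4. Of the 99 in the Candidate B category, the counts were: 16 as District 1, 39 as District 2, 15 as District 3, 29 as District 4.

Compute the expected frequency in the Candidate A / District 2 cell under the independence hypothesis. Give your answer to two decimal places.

30.52

Row total (Candidate A) = 96; column total (District 2) = 62; grand total N = 195.
Expected count = (row total × column total) / N = 96 × 62 / 195 = 30.52.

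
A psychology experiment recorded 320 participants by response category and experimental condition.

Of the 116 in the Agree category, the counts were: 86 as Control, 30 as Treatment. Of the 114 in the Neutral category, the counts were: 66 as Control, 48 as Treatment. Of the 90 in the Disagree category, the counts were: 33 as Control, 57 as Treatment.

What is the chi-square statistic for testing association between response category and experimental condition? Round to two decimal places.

29.18

Row totals: 116, 114, 90. Column totals: 185, 135. Grand total N = 320.
Expected counts (row total × column total / N):
  Agree, Control: 116×185/320 = 67.062
  Agree, Treatment: 116×135/320 = 48.938
  Neutral, Control: 114×185/320 = 65.906
  Neutral, Treatment: 114×135/320 = 48.094
  Disagree, Control: 90×185/320 = 52.031
  Disagree, Treatment: 90×135/320 = 37.969
Contributions (O − E)²/E:
  (86 − 67.062)²/67.062 = 5.3480
  (30 − 48.938)²/48.938 = 7.3286
  (66 − 65.906)²/65.906 = 0.0001
  (48 − 48.094)²/48.094 = 0.0002
  (33 − 52.031)²/52.031 = 6.9608
  (57 − 37.969)²/37.969 = 9.5388
χ² = 5.3480 + 7.3286 + 0.0001 + 0.0002 + 6.9608 + 9.5388 = 29.18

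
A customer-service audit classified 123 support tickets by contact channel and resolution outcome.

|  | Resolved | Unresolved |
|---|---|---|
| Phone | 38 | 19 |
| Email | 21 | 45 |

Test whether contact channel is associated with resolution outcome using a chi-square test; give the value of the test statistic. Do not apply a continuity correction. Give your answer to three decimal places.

Row totals: 57, 66. Column totals: 59, 64. Grand total N = 123.
Expected counts (row total × column total / N):
  Phone, Resolved: 57×59/123 = 27.3415
  Phone, Unresolved: 57×64/123 = 29.6585
  Email, Resolved: 66×59/123 = 31.6585
  Email, Unresolved: 66×64/123 = 34.3415
Contributions (O − E)²/E:
  (38 − 27.3415)²/27.3415 = 4.1550
  (19 − 29.6585)²/29.6585 = 3.8304
  (21 − 31.6585)²/31.6585 = 3.5884
  (45 − 34.3415)²/34.3415 = 3.3081
χ² = 4.1550 + 3.8304 + 3.5884 + 3.3081 = 14.882

14.882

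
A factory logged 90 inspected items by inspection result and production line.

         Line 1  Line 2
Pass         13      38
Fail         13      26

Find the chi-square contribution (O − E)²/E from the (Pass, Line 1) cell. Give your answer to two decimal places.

0.20

Row total (Pass) = 51; column total (Line 1) = 26; N = 90.
Expected count E = 51 × 26 / 90 = 14.733.
Contribution = (O − E)²/E = (13 − 14.733)² / 14.733 = 0.20.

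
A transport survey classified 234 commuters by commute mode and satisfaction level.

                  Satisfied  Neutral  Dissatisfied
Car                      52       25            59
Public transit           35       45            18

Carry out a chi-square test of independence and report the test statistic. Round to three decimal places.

25.365

Row totals: 136, 98. Column totals: 87, 70, 77. Grand total N = 234.
Expected counts (row total × column total / N):
  Car, Satisfied: 136×87/234 = 50.5641
  Car, Neutral: 136×70/234 = 40.6838
  Car, Dissatisfied: 136×77/234 = 44.7521
  Public transit, Satisfied: 98×87/234 = 36.4359
  Public transit, Neutral: 98×70/234 = 29.3162
  Public transit, Dissatisfied: 98×77/234 = 32.2479
Contributions (O − E)²/E:
  (52 − 50.5641)²/50.5641 = 0.0408
  (25 − 40.6838)²/40.6838 = 6.0462
  (59 − 44.7521)²/44.7521 = 4.5362
  (35 − 36.4359)²/36.4359 = 0.0566
  (45 − 29.3162)²/29.3162 = 8.3906
  (18 − 32.2479)²/32.2479 = 6.2951
χ² = 0.0408 + 6.0462 + 4.5362 + 0.0566 + 8.3906 + 6.2951 = 25.365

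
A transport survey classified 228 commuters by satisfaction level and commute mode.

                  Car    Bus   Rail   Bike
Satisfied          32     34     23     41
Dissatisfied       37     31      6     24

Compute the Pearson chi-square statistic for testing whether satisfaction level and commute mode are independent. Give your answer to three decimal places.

Row totals: 130, 98. Column totals: 69, 65, 29, 65. Grand total N = 228.
Expected counts (row total × column total / N):
  Satisfied, Car: 130×69/228 = 39.3421
  Satisfied, Bus: 130×65/228 = 37.0614
  Satisfied, Rail: 130×29/228 = 16.5351
  Satisfied, Bike: 130×65/228 = 37.0614
  Dissatisfied, Car: 98×69/228 = 29.6579
  Dissatisfied, Bus: 98×65/228 = 27.9386
  Dissatisfied, Rail: 98×29/228 = 12.4649
  Dissatisfied, Bike: 98×65/228 = 27.9386
Contributions (O − E)²/E:
  (32 − 39.3421)²/39.3421 = 1.3702
  (34 − 37.0614)²/37.0614 = 0.2529
  (23 − 16.5351)²/16.5351 = 2.5276
  (41 − 37.0614)²/37.0614 = 0.4186
  (37 − 29.6579)²/29.6579 = 1.8176
  (31 − 27.9386)²/27.9386 = 0.3355
  (6 − 12.4649)²/12.4649 = 3.3530
  (24 − 27.9386)²/27.9386 = 0.5552
χ² = 1.3702 + 0.2529 + 2.5276 + 0.4186 + 1.8176 + 0.3355 + 3.3530 + 0.5552 = 10.631

10.631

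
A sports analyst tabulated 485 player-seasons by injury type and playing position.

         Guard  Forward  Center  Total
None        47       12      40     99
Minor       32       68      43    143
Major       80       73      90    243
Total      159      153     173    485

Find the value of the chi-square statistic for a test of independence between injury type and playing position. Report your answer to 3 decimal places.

Grand total N = 485.
Expected counts (row total × column total / N):
  None, Guard: 99×159/485 = 32.4557
  None, Forward: 99×153/485 = 31.2309
  None, Center: 99×173/485 = 35.3134
  Minor, Guard: 143×159/485 = 46.8804
  Minor, Forward: 143×153/485 = 45.1113
  Minor, Center: 143×173/485 = 51.0082
  Major, Guard: 243×159/485 = 79.6639
  Major, Forward: 243×153/485 = 76.6577
  Major, Center: 243×173/485 = 86.6784
Contributions (O − E)²/E:
  (47 − 32.4557)²/32.4557 = 6.5177
  (12 − 31.2309)²/31.2309 = 11.8417
  (40 − 35.3134)²/35.3134 = 0.6220
  (32 − 46.8804)²/46.8804 = 4.7232
  (68 − 45.1113)²/45.1113 = 11.6133
  (43 − 51.0082)²/51.0082 = 1.2573
  (80 − 79.6639)²/79.6639 = 0.0014
  (73 − 76.6577)²/76.6577 = 0.1745
  (90 − 86.6784)²/86.6784 = 0.1273
χ² = 6.5177 + 11.8417 + 0.6220 + 4.7232 + 11.6133 + 1.2573 + 0.0014 + 0.1745 + 0.1273 = 36.878

36.878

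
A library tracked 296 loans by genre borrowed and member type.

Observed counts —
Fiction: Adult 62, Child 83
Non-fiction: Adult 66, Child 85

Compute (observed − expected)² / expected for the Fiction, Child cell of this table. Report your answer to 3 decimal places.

Row total (Fiction) = 145; column total (Child) = 168; N = 296.
Expected count E = 145 × 168 / 296 = 82.2973.
Contribution = (O − E)²/E = (83 − 82.2973)² / 82.2973 = 0.006.

0.006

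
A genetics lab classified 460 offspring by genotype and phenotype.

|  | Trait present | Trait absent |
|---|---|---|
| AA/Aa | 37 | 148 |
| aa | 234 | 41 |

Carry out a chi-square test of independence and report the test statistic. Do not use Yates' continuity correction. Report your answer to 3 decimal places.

193.585

Row totals: 185, 275. Column totals: 271, 189. Grand total N = 460.
Expected counts (row total × column total / N):
  AA/Aa, Trait present: 185×271/460 = 108.9891
  AA/Aa, Trait absent: 185×189/460 = 76.0109
  aa, Trait present: 275×271/460 = 162.0109
  aa, Trait absent: 275×189/460 = 112.9891
Contributions (O − E)²/E:
  (37 − 108.9891)²/108.9891 = 47.5500
  (148 − 76.0109)²/76.0109 = 68.1801
  (234 − 162.0109)²/162.0109 = 31.9882
  (41 − 112.9891)²/112.9891 = 45.8666
χ² = 47.5500 + 68.1801 + 31.9882 + 45.8666 = 193.585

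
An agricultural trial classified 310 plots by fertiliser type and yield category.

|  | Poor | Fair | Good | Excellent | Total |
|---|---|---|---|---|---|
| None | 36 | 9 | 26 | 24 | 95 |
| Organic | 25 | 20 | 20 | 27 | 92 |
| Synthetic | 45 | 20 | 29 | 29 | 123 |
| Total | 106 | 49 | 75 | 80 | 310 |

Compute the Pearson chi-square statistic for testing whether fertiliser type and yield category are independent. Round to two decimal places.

7.73

Grand total N = 310.
Expected counts (row total × column total / N):
  None, Poor: 95×106/310 = 32.484
  None, Fair: 95×49/310 = 15.016
  None, Good: 95×75/310 = 22.984
  None, Excellent: 95×80/310 = 24.516
  Organic, Poor: 92×106/310 = 31.458
  Organic, Fair: 92×49/310 = 14.542
  Organic, Good: 92×75/310 = 22.258
  Organic, Excellent: 92×80/310 = 23.742
  Synthetic, Poor: 123×106/310 = 42.058
  Synthetic, Fair: 123×49/310 = 19.442
  Synthetic, Good: 123×75/310 = 29.758
  Synthetic, Excellent: 123×80/310 = 31.742
Contributions (O − E)²/E:
  (36 − 32.484)²/32.484 = 0.3806
  (9 − 15.016)²/15.016 = 2.4102
  (26 − 22.984)²/22.984 = 0.3958
  (24 − 24.516)²/24.516 = 0.0109
  (25 − 31.458)²/31.458 = 1.3258
  (20 − 14.542)²/14.542 = 2.0485
  (20 − 22.258)²/22.258 = 0.2291
  (27 − 23.742)²/23.742 = 0.4471
  (45 − 42.058)²/42.058 = 0.2058
  (20 − 19.442)²/19.442 = 0.0160
  (29 − 29.758)²/29.758 = 0.0193
  (29 − 31.742)²/31.742 = 0.2369
χ² = 0.3806 + 2.4102 + 0.3958 + 0.0109 + 1.3258 + 2.0485 + 0.2291 + 0.4471 + 0.2058 + 0.0160 + 0.0193 + 0.2369 = 7.73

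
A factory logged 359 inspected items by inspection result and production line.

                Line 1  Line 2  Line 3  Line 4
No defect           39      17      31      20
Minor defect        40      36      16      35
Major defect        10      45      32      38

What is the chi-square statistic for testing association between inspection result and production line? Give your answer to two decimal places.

42.47

Row totals: 107, 127, 125. Column totals: 89, 98, 79, 93. Grand total N = 359.
Expected counts (row total × column total / N):
  No defect, Line 1: 107×89/359 = 26.526
  No defect, Line 2: 107×98/359 = 29.209
  No defect, Line 3: 107×79/359 = 23.546
  No defect, Line 4: 107×93/359 = 27.719
  Minor defect, Line 1: 127×89/359 = 31.485
  Minor defect, Line 2: 127×98/359 = 34.669
  Minor defect, Line 3: 127×79/359 = 27.947
  Minor defect, Line 4: 127×93/359 = 32.900
  Major defect, Line 1: 125×89/359 = 30.989
  Major defect, Line 2: 125×98/359 = 34.123
  Major defect, Line 3: 125×79/359 = 27.507
  Major defect, Line 4: 125×93/359 = 32.382
Contributions (O − E)²/E:
  (39 − 26.526)²/26.526 = 5.8660
  (17 − 29.209)²/29.209 = 5.1032
  (31 − 23.546)²/23.546 = 2.3597
  (20 − 27.719)²/27.719 = 2.1495
  (40 − 31.485)²/31.485 = 2.3028
  (36 − 34.669)²/34.669 = 0.0511
  (16 − 27.947)²/27.947 = 5.1072
  (35 − 32.900)²/32.900 = 0.1340
  (10 − 30.989)²/30.989 = 14.2160
  (45 − 34.123)²/34.123 = 3.4671
  (32 − 27.507)²/27.507 = 0.7339
  (38 − 32.382)²/32.382 = 0.9747
χ² = 5.8660 + 5.1032 + 2.3597 + 2.1495 + 2.3028 + 0.0511 + 5.1072 + 0.1340 + 14.2160 + 3.4671 + 0.7339 + 0.9747 = 42.47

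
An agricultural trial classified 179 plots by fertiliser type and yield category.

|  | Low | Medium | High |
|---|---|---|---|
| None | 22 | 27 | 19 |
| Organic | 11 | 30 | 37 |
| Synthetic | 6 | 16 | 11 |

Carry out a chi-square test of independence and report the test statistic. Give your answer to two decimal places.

Row totals: 68, 78, 33. Column totals: 39, 73, 67. Grand total N = 179.
Expected counts (row total × column total / N):
  None, Low: 68×39/179 = 14.816
  None, Medium: 68×73/179 = 27.732
  None, High: 68×67/179 = 25.453
  Organic, Low: 78×39/179 = 16.994
  Organic, Medium: 78×73/179 = 31.810
  Organic, High: 78×67/179 = 29.196
  Synthetic, Low: 33×39/179 = 7.190
  Synthetic, Medium: 33×73/179 = 13.458
  Synthetic, High: 33×67/179 = 12.352
Contributions (O − E)²/E:
  (22 − 14.816)²/14.816 = 3.4834
  (27 − 27.732)²/27.732 = 0.0193
  (19 − 25.453)²/25.453 = 1.6360
  (11 − 16.994)²/16.994 = 2.1142
  (30 − 31.810)²/31.810 = 0.1030
  (37 − 29.196)²/29.196 = 2.0860
  (6 − 7.190)²/7.190 = 0.1970
  (16 − 13.458)²/13.458 = 0.4801
  (11 − 12.352)²/12.352 = 0.1480
χ² = 3.4834 + 0.0193 + 1.6360 + 2.1142 + 0.1030 + 2.0860 + 0.1970 + 0.4801 + 0.1480 = 10.27

10.27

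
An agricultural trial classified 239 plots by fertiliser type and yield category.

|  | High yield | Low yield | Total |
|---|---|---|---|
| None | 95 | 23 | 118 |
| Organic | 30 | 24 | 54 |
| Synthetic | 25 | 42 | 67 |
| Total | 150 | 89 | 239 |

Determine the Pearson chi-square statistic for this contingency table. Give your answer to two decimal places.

Grand total N = 239.
Expected counts (row total × column total / N):
  None, High yield: 118×150/239 = 74.059
  None, Low yield: 118×89/239 = 43.941
  Organic, High yield: 54×150/239 = 33.891
  Organic, Low yield: 54×89/239 = 20.109
  Synthetic, High yield: 67×150/239 = 42.050
  Synthetic, Low yield: 67×89/239 = 24.950
Contributions (O − E)²/E:
  (95 − 74.059)²/74.059 = 5.9213
  (23 − 43.941)²/43.941 = 9.9799
  (30 − 33.891)²/33.891 = 0.4467
  (24 − 20.109)²/20.109 = 0.7529
  (25 − 42.050)²/42.050 = 6.9133
  (42 − 24.950)²/24.950 = 11.6514
χ² = 5.9213 + 9.9799 + 0.4467 + 0.7529 + 6.9133 + 11.6514 = 35.67

35.67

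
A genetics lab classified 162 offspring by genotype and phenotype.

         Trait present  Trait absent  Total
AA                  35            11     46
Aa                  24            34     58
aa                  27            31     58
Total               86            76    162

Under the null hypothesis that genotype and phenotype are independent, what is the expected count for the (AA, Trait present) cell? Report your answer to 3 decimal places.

Row total (AA) = 46; column total (Trait present) = 86; grand total N = 162.
Expected count = (row total × column total) / N = 46 × 86 / 162 = 24.420.

24.420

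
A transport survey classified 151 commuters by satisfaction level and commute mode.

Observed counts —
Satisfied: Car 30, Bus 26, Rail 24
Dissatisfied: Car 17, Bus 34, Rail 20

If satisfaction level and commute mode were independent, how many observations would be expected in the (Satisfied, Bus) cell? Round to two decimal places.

Row total (Satisfied) = 80; column total (Bus) = 60; grand total N = 151.
Expected count = (row total × column total) / N = 80 × 60 / 151 = 31.79.

31.79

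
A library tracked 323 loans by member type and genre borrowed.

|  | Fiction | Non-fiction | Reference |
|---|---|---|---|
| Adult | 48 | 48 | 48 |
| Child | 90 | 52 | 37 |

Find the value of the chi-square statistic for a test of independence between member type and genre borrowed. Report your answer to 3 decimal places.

Row totals: 144, 179. Column totals: 138, 100, 85. Grand total N = 323.
Expected counts (row total × column total / N):
  Adult, Fiction: 144×138/323 = 61.5232
  Adult, Non-fiction: 144×100/323 = 44.5820
  Adult, Reference: 144×85/323 = 37.8947
  Child, Fiction: 179×138/323 = 76.4768
  Child, Non-fiction: 179×100/323 = 55.4180
  Child, Reference: 179×85/323 = 47.1053
Contributions (O − E)²/E:
  (48 − 61.5232)²/61.5232 = 2.9725
  (48 − 44.5820)²/44.5820 = 0.2621
  (48 − 37.8947)²/37.8947 = 2.6948
  (90 − 76.4768)²/76.4768 = 2.3913
  (52 − 55.4180)²/55.4180 = 0.2108
  (37 − 47.1053)²/47.1053 = 2.1678
χ² = 2.9725 + 0.2621 + 2.6948 + 2.3913 + 0.2108 + 2.1678 = 10.699

10.699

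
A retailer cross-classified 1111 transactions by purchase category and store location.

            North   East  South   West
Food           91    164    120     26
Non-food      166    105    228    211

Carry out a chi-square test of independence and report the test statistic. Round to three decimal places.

Row totals: 401, 710. Column totals: 257, 269, 348, 237. Grand total N = 1111.
Expected counts (row total × column total / N):
  Food, North: 401×257/1111 = 92.7606
  Food, East: 401×269/1111 = 97.0918
  Food, South: 401×348/1111 = 125.6058
  Food, West: 401×237/1111 = 85.5419
  Non-food, North: 710×257/1111 = 164.2394
  Non-food, East: 710×269/1111 = 171.9082
  Non-food, South: 710×348/1111 = 222.3942
  Non-food, West: 710×237/1111 = 151.4581
Contributions (O − E)²/E:
  (91 − 92.7606)²/92.7606 = 0.0334
  (164 − 97.0918)²/97.0918 = 46.1080
  (120 − 125.6058)²/125.6058 = 0.2502
  (26 − 85.5419)²/85.5419 = 41.4445
  (166 − 164.2394)²/164.2394 = 0.0189
  (105 − 171.9082)²/171.9082 = 26.0413
  (228 − 222.3942)²/222.3942 = 0.1413
  (211 − 151.4581)²/151.4581 = 23.4074
χ² = 0.0334 + 46.1080 + 0.2502 + 41.4445 + 0.0189 + 26.0413 + 0.1413 + 23.4074 = 137.445

137.445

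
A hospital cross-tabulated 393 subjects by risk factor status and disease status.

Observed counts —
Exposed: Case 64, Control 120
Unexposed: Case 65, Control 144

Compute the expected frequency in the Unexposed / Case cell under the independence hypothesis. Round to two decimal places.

Row total (Unexposed) = 209; column total (Case) = 129; grand total N = 393.
Expected count = (row total × column total) / N = 209 × 129 / 393 = 68.60.

68.60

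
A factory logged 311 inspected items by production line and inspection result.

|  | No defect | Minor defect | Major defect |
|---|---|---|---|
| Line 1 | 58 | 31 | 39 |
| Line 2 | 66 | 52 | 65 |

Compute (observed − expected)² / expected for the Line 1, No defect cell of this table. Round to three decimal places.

Row total (Line 1) = 128; column total (No defect) = 124; N = 311.
Expected count E = 128 × 124 / 311 = 51.0354.
Contribution = (O − E)²/E = (58 − 51.0354)² / 51.0354 = 0.950.

0.950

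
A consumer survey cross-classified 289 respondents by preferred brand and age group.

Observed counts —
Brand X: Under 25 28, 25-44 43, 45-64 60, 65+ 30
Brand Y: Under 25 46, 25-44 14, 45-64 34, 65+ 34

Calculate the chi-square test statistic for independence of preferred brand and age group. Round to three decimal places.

Row totals: 161, 128. Column totals: 74, 57, 94, 64. Grand total N = 289.
Expected counts (row total × column total / N):
  Brand X, Under 25: 161×74/289 = 41.2249
  Brand X, 25-44: 161×57/289 = 31.7543
  Brand X, 45-64: 161×94/289 = 52.3668
  Brand X, 65+: 161×64/289 = 35.6540
  Brand Y, Under 25: 128×74/289 = 32.7751
  Brand Y, 25-44: 128×57/289 = 25.2457
  Brand Y, 45-64: 128×94/289 = 41.6332
  Brand Y, 65+: 128×64/289 = 28.3460
Contributions (O − E)²/E:
  (28 − 41.2249)²/41.2249 = 4.2425
  (43 − 31.7543)²/31.7543 = 3.9826
  (60 − 52.3668)²/52.3668 = 1.1126
  (30 − 35.6540)²/35.6540 = 0.8966
  (46 − 32.7751)²/32.7751 = 5.3363
  (14 − 25.2457)²/25.2457 = 5.0094
  (34 − 41.6332)²/41.6332 = 1.3995
  (34 − 28.3460)²/28.3460 = 1.1278
χ² = 4.2425 + 3.9826 + 1.1126 + 0.8966 + 5.3363 + 5.0094 + 1.3995 + 1.1278 = 23.107

23.107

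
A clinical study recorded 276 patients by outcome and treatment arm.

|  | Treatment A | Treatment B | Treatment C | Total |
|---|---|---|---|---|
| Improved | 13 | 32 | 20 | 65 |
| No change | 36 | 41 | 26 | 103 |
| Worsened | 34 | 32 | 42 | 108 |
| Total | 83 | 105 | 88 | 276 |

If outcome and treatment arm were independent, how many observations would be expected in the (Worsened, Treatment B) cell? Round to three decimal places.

41.087

Row total (Worsened) = 108; column total (Treatment B) = 105; grand total N = 276.
Expected count = (row total × column total) / N = 108 × 105 / 276 = 41.087.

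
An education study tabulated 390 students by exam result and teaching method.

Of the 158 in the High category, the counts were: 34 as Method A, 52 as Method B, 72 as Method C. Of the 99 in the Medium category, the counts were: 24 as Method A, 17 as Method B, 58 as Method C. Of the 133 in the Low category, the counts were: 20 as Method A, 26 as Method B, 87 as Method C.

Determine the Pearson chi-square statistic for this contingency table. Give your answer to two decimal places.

16.14

Row totals: 158, 99, 133. Column totals: 78, 95, 217. Grand total N = 390.
Expected counts (row total × column total / N):
  High, Method A: 158×78/390 = 31.6000
  High, Method B: 158×95/390 = 38.4872
  High, Method C: 158×217/390 = 87.9128
  Medium, Method A: 99×78/390 = 19.8000
  Medium, Method B: 99×95/390 = 24.1154
  Medium, Method C: 99×217/390 = 55.0846
  Low, Method A: 133×78/390 = 26.6000
  Low, Method B: 133×95/390 = 32.3974
  Low, Method C: 133×217/390 = 74.0026
Contributions (O − E)²/E:
  (34 − 31.6000)²/31.6000 = 0.1823
  (52 − 38.4872)²/38.4872 = 4.7443
  (72 − 87.9128)²/87.9128 = 2.8803
  (24 − 19.8000)²/19.8000 = 0.8909
  (17 − 24.1154)²/24.1154 = 2.0994
  (58 − 55.0846)²/55.0846 = 0.1543
  (20 − 26.6000)²/26.6000 = 1.6376
  (26 − 32.3974)²/32.3974 = 1.2633
  (87 − 74.0026)²/74.0026 = 2.2828
χ² = 0.1823 + 4.7443 + 2.8803 + 0.8909 + 2.0994 + 0.1543 + 1.6376 + 1.2633 + 2.2828 = 16.14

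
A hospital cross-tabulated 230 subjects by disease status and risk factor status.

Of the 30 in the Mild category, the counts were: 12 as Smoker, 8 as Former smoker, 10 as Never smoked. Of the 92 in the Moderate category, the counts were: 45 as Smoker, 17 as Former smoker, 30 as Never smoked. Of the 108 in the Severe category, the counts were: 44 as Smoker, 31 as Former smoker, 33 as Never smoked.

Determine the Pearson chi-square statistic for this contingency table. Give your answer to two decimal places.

3.18

Row totals: 30, 92, 108. Column totals: 101, 56, 73. Grand total N = 230.
Expected counts (row total × column total / N):
  Mild, Smoker: 30×101/230 = 13.174
  Mild, Former smoker: 30×56/230 = 7.304
  Mild, Never smoked: 30×73/230 = 9.522
  Moderate, Smoker: 92×101/230 = 40.400
  Moderate, Former smoker: 92×56/230 = 22.400
  Moderate, Never smoked: 92×73/230 = 29.200
  Severe, Smoker: 108×101/230 = 47.426
  Severe, Former smoker: 108×56/230 = 26.296
  Severe, Never smoked: 108×73/230 = 34.278
Contributions (O − E)²/E:
  (12 − 13.174)²/13.174 = 0.1046
  (8 − 7.304)²/7.304 = 0.0663
  (10 − 9.522)²/9.522 = 0.0240
  (45 − 40.400)²/40.400 = 0.5238
  (17 − 22.400)²/22.400 = 1.3018
  (30 − 29.200)²/29.200 = 0.0219
  (44 − 47.426)²/47.426 = 0.2475
  (31 − 26.296)²/26.296 = 0.8415
  (33 − 34.278)²/34.278 = 0.0476
χ² = 0.1046 + 0.0663 + 0.0240 + 0.5238 + 1.3018 + 0.0219 + 0.2475 + 0.8415 + 0.0476 = 3.18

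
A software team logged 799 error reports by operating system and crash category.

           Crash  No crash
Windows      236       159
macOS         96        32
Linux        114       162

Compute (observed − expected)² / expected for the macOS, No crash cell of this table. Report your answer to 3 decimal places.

Row total (macOS) = 128; column total (No crash) = 353; N = 799.
Expected count E = 128 × 353 / 799 = 56.5507.
Contribution = (O − E)²/E = (32 − 56.5507)² / 56.5507 = 10.658.

10.658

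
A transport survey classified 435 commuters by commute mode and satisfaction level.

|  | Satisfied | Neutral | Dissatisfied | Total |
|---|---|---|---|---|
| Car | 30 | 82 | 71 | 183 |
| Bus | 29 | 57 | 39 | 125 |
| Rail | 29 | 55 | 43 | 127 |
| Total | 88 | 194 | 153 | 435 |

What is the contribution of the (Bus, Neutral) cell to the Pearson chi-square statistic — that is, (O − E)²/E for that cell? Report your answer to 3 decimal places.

0.028

Row total (Bus) = 125; column total (Neutral) = 194; N = 435.
Expected count E = 125 × 194 / 435 = 55.7471.
Contribution = (O − E)²/E = (57 − 55.7471)² / 55.7471 = 0.028.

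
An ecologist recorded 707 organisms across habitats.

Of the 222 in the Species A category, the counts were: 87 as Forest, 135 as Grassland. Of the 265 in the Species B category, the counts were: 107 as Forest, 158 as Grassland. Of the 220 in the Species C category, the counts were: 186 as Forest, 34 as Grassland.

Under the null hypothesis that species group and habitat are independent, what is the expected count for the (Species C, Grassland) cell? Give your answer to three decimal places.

101.754

Row total (Species C) = 220; column total (Grassland) = 327; grand total N = 707.
Expected count = (row total × column total) / N = 220 × 327 / 707 = 101.754.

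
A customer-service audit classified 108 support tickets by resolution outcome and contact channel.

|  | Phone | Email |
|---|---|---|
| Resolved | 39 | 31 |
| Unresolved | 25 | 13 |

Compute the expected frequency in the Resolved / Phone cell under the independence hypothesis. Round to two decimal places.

41.48

Row total (Resolved) = 70; column total (Phone) = 64; grand total N = 108.
Expected count = (row total × column total) / N = 70 × 64 / 108 = 41.48.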